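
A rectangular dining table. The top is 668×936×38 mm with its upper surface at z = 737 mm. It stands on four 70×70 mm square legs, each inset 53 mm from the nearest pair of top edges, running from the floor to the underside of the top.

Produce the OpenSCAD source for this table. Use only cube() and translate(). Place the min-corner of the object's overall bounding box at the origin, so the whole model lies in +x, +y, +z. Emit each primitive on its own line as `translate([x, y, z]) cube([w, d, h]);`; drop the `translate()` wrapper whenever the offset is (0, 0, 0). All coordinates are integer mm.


translate([0, 0, 699]) cube([668, 936, 38]);
translate([53, 53, 0]) cube([70, 70, 699]);
translate([545, 53, 0]) cube([70, 70, 699]);
translate([53, 813, 0]) cube([70, 70, 699]);
translate([545, 813, 0]) cube([70, 70, 699]);


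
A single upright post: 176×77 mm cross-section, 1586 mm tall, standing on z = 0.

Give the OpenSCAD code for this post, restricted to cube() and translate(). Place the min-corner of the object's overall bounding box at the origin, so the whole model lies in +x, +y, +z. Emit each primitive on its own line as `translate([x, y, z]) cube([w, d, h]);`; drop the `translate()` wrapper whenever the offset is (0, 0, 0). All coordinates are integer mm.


cube([176, 77, 1586]);


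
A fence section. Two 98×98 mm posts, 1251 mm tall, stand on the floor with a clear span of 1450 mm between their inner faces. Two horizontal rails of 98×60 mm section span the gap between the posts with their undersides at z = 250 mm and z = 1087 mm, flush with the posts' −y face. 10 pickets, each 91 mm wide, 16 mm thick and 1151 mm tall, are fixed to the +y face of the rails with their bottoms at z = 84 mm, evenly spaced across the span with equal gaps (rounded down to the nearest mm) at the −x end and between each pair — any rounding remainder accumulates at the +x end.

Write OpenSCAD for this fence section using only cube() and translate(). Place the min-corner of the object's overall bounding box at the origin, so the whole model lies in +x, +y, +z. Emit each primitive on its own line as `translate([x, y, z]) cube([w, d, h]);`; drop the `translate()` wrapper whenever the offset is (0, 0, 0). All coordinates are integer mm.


cube([98, 98, 1251]);
translate([1548, 0, 0]) cube([98, 98, 1251]);
translate([98, 0, 250]) cube([1450, 98, 60]);
translate([98, 0, 1087]) cube([1450, 98, 60]);
translate([147, 98, 84]) cube([91, 16, 1151]);
translate([287, 98, 84]) cube([91, 16, 1151]);
translate([427, 98, 84]) cube([91, 16, 1151]);
translate([567, 98, 84]) cube([91, 16, 1151]);
translate([707, 98, 84]) cube([91, 16, 1151]);
translate([847, 98, 84]) cube([91, 16, 1151]);
translate([987, 98, 84]) cube([91, 16, 1151]);
translate([1127, 98, 84]) cube([91, 16, 1151]);
translate([1267, 98, 84]) cube([91, 16, 1151]);
translate([1407, 98, 84]) cube([91, 16, 1151]);


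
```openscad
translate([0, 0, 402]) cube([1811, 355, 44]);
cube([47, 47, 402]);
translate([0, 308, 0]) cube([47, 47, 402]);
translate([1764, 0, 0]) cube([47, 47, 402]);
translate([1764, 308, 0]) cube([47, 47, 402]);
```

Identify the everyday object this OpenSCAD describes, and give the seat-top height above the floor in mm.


A bench. The seat-top height is 446 mm.

A long slab on four corner posts — a bench. The slab sits at z = 402 with thickness 44, so the top is 402 + 44 = 446 mm.


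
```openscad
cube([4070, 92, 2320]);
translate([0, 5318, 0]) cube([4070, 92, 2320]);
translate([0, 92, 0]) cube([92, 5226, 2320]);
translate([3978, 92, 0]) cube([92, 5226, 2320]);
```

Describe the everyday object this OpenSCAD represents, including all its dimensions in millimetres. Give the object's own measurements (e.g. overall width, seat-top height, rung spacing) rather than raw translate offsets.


The wall frame of a small rectangular building: four walls, each 2320 mm tall and 92 mm thick, enclosing a footprint 4070 mm (x) by 5410 mm (y) outside-to-outside, with no floor or roof. The front and back walls (the −y and +y sides) span the full width; the two side walls fit between them.


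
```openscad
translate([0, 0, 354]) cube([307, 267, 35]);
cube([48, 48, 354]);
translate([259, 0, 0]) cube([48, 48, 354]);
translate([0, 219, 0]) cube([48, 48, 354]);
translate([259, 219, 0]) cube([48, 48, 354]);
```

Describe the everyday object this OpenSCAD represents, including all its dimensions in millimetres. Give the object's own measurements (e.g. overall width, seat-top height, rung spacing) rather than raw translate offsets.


A four-legged stool. The seat is a 307×267×35 mm slab whose top surface is at z = 389 mm; four square legs, each 48×48 mm in cross-section, run from the floor (z = 0) to the underside of the seat, each flush with a corner of the seat.


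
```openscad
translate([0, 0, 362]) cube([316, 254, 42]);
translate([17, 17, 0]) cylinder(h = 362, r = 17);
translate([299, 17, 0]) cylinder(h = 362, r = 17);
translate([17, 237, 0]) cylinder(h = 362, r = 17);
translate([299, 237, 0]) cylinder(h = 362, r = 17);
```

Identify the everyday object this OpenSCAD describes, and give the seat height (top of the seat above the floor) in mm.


A stool. The seat height is 404 mm.

A 316×254×42 slab at z = 362 on four corner cylinders — a stool. The seat top is 362 + 42 = 404 mm.


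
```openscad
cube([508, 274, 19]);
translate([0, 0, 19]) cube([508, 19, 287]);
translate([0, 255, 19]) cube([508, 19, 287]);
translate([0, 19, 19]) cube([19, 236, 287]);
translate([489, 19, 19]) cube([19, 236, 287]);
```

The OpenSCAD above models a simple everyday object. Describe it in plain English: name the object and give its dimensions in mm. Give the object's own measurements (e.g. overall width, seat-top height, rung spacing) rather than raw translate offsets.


An open-topped rectangular box: outside dimensions 508×274×306 mm, with a uniform wall and base thickness of 19 mm. The base is a full 508×274 slab on the floor; four walls sit on top of the base. The front and back walls (the −y and +y sides) span the full width; the two side walls fit between them.


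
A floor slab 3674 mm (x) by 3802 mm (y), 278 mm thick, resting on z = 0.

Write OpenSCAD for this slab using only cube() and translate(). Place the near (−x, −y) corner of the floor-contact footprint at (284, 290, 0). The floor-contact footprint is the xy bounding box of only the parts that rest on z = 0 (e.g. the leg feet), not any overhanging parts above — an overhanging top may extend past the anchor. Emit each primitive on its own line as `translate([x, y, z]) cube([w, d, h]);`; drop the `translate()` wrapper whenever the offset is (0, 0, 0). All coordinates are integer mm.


translate([284, 290, 0]) cube([3674, 3802, 278]);


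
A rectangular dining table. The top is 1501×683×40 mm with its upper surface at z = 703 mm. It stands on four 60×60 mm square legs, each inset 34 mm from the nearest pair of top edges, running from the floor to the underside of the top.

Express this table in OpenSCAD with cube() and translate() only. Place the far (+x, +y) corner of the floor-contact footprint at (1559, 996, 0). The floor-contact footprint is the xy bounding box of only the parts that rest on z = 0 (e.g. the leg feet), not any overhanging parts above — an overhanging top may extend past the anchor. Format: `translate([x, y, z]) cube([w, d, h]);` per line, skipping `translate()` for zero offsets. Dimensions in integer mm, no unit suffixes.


translate([92, 347, 663]) cube([1501, 683, 40]);
translate([126, 381, 0]) cube([60, 60, 663]);
translate([1499, 381, 0]) cube([60, 60, 663]);
translate([126, 936, 0]) cube([60, 60, 663]);
translate([1499, 936, 0]) cube([60, 60, 663]);


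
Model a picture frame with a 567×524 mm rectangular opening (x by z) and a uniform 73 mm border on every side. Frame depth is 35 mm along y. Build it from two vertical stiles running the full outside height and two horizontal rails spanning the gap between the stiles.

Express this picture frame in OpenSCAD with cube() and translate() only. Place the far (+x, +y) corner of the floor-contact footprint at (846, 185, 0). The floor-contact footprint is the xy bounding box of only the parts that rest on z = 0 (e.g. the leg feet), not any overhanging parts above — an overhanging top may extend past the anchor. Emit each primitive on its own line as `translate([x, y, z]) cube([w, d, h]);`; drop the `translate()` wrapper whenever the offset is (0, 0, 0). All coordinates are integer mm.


translate([133, 150, 0]) cube([73, 35, 670]);
translate([773, 150, 0]) cube([73, 35, 670]);
translate([206, 150, 0]) cube([567, 35, 73]);
translate([206, 150, 597]) cube([567, 35, 73]);


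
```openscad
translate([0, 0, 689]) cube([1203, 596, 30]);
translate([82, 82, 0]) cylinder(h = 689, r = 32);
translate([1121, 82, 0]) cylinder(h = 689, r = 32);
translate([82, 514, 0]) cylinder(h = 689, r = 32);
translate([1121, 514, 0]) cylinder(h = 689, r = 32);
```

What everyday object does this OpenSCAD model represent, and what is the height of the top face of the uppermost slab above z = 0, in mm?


A table. The table height is 719 mm.

A 1203×596×30 slab sits at z = 689 on four Ø64 mm round legs — a table. The top surface is at 689 + 30 = 719 mm.


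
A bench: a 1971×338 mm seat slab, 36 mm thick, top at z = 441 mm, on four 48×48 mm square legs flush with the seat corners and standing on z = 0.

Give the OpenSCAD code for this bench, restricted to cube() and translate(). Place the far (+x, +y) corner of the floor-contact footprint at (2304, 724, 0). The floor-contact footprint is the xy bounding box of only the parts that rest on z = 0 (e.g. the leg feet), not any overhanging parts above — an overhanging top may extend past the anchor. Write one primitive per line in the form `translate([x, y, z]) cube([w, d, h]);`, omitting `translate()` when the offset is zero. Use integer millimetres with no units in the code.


translate([333, 386, 405]) cube([1971, 338, 36]);
translate([333, 386, 0]) cube([48, 48, 405]);
translate([333, 676, 0]) cube([48, 48, 405]);
translate([2256, 386, 0]) cube([48, 48, 405]);
translate([2256, 676, 0]) cube([48, 48, 405]);


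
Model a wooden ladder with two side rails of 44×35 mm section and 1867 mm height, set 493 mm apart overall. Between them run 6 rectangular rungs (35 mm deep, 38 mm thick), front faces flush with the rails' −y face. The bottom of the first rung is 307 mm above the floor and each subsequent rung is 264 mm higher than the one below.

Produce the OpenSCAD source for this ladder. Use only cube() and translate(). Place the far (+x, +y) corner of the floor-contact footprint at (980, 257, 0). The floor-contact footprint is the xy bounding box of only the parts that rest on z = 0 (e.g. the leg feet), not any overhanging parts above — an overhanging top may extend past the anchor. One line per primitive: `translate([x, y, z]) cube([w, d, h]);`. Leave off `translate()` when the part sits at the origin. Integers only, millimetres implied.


translate([487, 222, 0]) cube([44, 35, 1867]);
translate([936, 222, 0]) cube([44, 35, 1867]);
translate([531, 222, 307]) cube([405, 35, 38]);
translate([531, 222, 571]) cube([405, 35, 38]);
translate([531, 222, 835]) cube([405, 35, 38]);
translate([531, 222, 1099]) cube([405, 35, 38]);
translate([531, 222, 1363]) cube([405, 35, 38]);
translate([531, 222, 1627]) cube([405, 35, 38]);


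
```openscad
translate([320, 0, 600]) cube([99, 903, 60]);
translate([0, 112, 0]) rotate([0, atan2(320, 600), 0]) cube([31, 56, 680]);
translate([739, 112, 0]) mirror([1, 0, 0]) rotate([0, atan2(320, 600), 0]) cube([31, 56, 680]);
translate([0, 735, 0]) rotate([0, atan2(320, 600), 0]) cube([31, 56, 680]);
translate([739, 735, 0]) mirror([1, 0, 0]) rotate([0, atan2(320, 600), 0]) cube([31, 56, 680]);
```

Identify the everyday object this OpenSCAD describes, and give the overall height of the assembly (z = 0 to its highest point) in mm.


A sawhorse. The overall height is 660 mm.

A beam across two mirrored pairs of raked legs — a sawhorse. The beam's underside is at z = 600 (matching the legs' vertical rise in atan2(320, 600)) and the beam is 60 mm tall, so its top is at 600 + 60 = 660 mm. The raked legs top out at the beam's underside, so that is the highest point.


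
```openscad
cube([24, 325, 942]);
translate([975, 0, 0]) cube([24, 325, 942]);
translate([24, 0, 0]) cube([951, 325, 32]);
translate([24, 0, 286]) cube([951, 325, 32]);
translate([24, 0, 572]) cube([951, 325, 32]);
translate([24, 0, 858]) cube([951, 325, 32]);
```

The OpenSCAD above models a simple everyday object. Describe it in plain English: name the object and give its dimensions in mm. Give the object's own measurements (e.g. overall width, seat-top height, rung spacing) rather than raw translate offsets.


An open bookshelf. Two side panels, each 24 mm thick, 325 mm deep and 942 mm tall, stand 999 mm apart (outside-to-outside). Between them sit 4 shelves, each 32 mm thick and 325 mm deep, spanning the full gap between the sides. The bottom shelf rests on the floor (its underside at z = 0) and the clear gap between one shelf's top and the next shelf's underside is 254 mm.


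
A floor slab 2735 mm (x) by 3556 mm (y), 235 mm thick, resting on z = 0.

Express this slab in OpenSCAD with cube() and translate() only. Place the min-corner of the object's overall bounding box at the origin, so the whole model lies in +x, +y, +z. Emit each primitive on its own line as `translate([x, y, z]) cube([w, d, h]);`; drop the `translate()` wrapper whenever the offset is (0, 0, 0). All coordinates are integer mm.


cube([2735, 3556, 235]);


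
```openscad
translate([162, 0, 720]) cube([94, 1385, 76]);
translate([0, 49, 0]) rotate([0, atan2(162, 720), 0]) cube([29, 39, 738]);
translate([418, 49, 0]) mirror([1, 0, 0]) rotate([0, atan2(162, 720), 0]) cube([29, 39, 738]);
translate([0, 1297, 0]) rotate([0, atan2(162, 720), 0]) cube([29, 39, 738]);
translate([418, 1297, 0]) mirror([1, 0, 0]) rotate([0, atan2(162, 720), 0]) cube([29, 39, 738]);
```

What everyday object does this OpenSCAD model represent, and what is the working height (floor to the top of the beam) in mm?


A sawhorse. The overall height is 796 mm.

A beam across two mirrored pairs of raked legs — a sawhorse. The beam's underside is at z = 720 (matching the legs' vertical rise in atan2(162, 720)) and the beam is 76 mm tall, so its top is at 720 + 76 = 796 mm. The raked legs top out at the beam's underside, so that is the highest point.


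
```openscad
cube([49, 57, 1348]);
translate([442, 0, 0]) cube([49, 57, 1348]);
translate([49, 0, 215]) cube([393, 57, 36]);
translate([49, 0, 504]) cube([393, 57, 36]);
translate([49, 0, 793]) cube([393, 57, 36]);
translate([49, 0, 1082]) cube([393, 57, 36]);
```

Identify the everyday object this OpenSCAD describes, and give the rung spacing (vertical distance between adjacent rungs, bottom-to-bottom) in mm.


A ladder. The rung spacing is 289 mm.

Two tall 49×57 posts with 4 short bars between them — a ladder. Adjacent rungs sit at z = 215 and z = 504, so the spacing is 504 − 215 = 289 mm.


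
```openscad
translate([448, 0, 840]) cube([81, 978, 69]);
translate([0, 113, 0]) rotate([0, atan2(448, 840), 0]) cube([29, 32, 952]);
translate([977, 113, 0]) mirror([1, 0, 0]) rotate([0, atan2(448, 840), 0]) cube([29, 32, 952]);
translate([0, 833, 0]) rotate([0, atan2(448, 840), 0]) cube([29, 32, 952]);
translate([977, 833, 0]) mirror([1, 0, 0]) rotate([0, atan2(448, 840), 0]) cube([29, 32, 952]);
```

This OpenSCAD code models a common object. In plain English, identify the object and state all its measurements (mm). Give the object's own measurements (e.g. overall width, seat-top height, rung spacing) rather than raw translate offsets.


A sawhorse. A 81×978×69 mm beam (x, y, z) sits on two A-frame leg pairs. Each pair is two raked legs of 29×32 mm section (32 mm along y) splaying symmetrically in x. Each leg rises 840 mm vertically over 448 mm of horizontal reach and is 952 mm long along its own axis. Every leg's outer bottom edge rests on the floor and its outer top edge meets a bottom edge of the beam — the left legs (tilting toward +x) meet the beam's −x bottom edge, the right legs (their mirror images, tilting toward −x) meet its +x bottom edge — so the leg tops tuck under the beam, the beam's underside is 840 mm above the floor, and the feet are 977 mm apart outside-to-outside with the beam centred between them. The two leg pairs are set in 113 mm from either end of the beam.


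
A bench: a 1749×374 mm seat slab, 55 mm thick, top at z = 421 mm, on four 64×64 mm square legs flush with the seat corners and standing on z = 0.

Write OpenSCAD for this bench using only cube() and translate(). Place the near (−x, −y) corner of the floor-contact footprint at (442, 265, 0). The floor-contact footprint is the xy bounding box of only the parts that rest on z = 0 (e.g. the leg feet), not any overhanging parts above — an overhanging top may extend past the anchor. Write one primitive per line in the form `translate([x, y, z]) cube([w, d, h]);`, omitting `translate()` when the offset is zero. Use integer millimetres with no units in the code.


translate([442, 265, 366]) cube([1749, 374, 55]);
translate([442, 265, 0]) cube([64, 64, 366]);
translate([442, 575, 0]) cube([64, 64, 366]);
translate([2127, 265, 0]) cube([64, 64, 366]);
translate([2127, 575, 0]) cube([64, 64, 366]);


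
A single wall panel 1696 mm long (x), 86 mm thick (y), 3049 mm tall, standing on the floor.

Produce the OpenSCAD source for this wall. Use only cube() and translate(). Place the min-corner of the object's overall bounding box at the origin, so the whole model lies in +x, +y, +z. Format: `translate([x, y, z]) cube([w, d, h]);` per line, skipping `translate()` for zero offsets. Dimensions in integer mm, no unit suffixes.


cube([1696, 86, 3049]);


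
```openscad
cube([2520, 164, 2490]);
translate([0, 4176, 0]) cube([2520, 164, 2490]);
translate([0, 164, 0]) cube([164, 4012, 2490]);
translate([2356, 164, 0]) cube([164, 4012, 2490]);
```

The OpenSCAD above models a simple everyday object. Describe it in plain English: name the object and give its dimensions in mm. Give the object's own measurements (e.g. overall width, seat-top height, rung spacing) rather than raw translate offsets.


The wall frame of a small rectangular building: four walls, each 2490 mm tall and 164 mm thick, enclosing a footprint 2520 mm (x) by 4340 mm (y) outside-to-outside, with no floor or roof. The front and back walls (the −y and +y sides) span the full width; the two side walls fit between them.


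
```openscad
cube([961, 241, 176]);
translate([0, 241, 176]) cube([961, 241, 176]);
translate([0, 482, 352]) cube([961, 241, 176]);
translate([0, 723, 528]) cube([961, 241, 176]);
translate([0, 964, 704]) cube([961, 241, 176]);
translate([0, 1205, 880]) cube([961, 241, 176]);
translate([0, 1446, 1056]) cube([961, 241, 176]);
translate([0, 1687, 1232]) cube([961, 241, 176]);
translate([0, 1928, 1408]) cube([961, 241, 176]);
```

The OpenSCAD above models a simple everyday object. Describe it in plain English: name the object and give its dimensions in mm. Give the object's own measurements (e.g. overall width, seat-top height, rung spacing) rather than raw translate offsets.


A straight staircase of 9 solid steps. Each step is 961 mm wide (x), 241 mm deep (y, the going) and 176 mm tall (the rise). The first step rests on the floor; each subsequent step sits one going further in +y and one rise higher in +z, directly behind and above the previous step with no overlap.


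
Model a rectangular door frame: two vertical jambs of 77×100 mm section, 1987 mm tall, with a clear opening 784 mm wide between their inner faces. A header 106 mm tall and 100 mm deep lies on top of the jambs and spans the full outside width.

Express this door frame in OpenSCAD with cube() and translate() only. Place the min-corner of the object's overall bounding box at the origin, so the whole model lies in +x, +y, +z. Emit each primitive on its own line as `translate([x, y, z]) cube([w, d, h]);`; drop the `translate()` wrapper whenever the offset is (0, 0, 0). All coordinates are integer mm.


cube([77, 100, 1987]);
translate([861, 0, 0]) cube([77, 100, 1987]);
translate([0, 0, 1987]) cube([938, 100, 106]);


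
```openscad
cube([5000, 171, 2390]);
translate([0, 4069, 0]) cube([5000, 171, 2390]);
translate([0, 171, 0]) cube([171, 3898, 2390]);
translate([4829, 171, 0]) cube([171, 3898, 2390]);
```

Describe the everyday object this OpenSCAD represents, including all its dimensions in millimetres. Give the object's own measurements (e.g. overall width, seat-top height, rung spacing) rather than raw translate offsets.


The wall frame of a small rectangular building: four walls, each 2390 mm tall and 171 mm thick, enclosing a footprint 5000 mm (x) by 4240 mm (y) outside-to-outside, with no floor or roof. The front and back walls (the −y and +y sides) span the full width; the two side walls fit between them.


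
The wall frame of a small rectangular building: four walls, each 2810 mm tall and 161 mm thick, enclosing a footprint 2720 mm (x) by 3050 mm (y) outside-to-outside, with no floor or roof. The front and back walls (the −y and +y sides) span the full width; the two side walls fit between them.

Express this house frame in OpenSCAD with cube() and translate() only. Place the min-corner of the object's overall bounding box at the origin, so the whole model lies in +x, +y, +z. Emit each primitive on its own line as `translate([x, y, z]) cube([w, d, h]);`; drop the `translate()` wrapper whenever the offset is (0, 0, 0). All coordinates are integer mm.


cube([2720, 161, 2810]);
translate([0, 2889, 0]) cube([2720, 161, 2810]);
translate([0, 161, 0]) cube([161, 2728, 2810]);
translate([2559, 161, 0]) cube([161, 2728, 2810]);


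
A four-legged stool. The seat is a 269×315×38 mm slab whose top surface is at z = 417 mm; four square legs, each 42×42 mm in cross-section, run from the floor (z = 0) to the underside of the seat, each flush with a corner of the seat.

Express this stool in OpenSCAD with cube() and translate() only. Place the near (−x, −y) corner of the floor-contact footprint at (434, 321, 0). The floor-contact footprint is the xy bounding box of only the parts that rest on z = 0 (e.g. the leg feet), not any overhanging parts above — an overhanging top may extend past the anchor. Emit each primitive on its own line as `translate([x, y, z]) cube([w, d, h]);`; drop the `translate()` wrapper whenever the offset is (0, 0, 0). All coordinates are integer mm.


translate([434, 321, 379]) cube([269, 315, 38]);
translate([434, 321, 0]) cube([42, 42, 379]);
translate([661, 321, 0]) cube([42, 42, 379]);
translate([434, 594, 0]) cube([42, 42, 379]);
translate([661, 594, 0]) cube([42, 42, 379]);


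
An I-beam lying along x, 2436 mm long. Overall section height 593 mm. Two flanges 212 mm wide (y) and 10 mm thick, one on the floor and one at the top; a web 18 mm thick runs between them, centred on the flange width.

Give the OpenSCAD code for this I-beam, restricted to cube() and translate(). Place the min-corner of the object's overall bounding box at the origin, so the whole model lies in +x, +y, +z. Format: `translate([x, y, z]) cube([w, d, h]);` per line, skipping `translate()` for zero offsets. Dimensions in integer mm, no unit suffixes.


cube([2436, 212, 10]);
translate([0, 97, 10]) cube([2436, 18, 573]);
translate([0, 0, 583]) cube([2436, 212, 10]);


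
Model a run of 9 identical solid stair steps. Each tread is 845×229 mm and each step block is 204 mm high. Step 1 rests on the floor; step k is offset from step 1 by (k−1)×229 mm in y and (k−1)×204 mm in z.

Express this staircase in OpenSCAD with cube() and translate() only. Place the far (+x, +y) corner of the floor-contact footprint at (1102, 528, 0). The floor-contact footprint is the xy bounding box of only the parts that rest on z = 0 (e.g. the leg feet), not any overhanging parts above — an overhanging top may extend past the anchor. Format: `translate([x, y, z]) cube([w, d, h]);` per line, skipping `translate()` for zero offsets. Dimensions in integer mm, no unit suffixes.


translate([257, 299, 0]) cube([845, 229, 204]);
translate([257, 528, 204]) cube([845, 229, 204]);
translate([257, 757, 408]) cube([845, 229, 204]);
translate([257, 986, 612]) cube([845, 229, 204]);
translate([257, 1215, 816]) cube([845, 229, 204]);
translate([257, 1444, 1020]) cube([845, 229, 204]);
translate([257, 1673, 1224]) cube([845, 229, 204]);
translate([257, 1902, 1428]) cube([845, 229, 204]);
translate([257, 2131, 1632]) cube([845, 229, 204]);


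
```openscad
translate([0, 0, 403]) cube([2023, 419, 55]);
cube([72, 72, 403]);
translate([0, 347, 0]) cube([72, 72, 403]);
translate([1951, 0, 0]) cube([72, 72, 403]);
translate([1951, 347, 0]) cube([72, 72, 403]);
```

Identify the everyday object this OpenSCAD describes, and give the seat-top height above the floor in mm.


A bench. The seat-top height is 458 mm.

A long slab on four corner posts — a bench. The slab sits at z = 403 with thickness 55, so the top is 403 + 55 = 458 mm.


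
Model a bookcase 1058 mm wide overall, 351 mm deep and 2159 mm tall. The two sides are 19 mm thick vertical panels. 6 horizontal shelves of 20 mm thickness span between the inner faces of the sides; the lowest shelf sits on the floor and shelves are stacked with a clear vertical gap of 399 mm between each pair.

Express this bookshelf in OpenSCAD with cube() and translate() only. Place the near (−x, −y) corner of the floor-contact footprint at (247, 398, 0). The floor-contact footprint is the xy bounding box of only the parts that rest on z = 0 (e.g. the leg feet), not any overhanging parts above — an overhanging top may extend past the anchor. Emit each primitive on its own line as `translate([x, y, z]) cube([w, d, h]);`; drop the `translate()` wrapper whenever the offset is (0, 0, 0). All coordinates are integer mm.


translate([247, 398, 0]) cube([19, 351, 2159]);
translate([1286, 398, 0]) cube([19, 351, 2159]);
translate([266, 398, 0]) cube([1020, 351, 20]);
translate([266, 398, 419]) cube([1020, 351, 20]);
translate([266, 398, 838]) cube([1020, 351, 20]);
translate([266, 398, 1257]) cube([1020, 351, 20]);
translate([266, 398, 1676]) cube([1020, 351, 20]);
translate([266, 398, 2095]) cube([1020, 351, 20]);


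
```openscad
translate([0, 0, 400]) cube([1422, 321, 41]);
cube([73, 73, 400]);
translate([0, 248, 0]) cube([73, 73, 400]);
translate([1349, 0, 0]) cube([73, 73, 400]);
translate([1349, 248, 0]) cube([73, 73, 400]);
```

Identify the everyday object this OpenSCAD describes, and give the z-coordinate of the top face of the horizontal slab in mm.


A bench. The seat-top height is 441 mm.

A long slab on four corner posts — a bench. The slab sits at z = 400 with thickness 41, so the top is 400 + 41 = 441 mm.


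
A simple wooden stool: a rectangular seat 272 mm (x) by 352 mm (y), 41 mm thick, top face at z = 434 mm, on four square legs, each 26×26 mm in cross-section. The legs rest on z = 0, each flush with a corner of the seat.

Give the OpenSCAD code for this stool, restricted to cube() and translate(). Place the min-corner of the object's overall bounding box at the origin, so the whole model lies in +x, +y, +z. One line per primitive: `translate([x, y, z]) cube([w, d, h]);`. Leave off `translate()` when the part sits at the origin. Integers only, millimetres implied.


translate([0, 0, 393]) cube([272, 352, 41]);
cube([26, 26, 393]);
translate([246, 0, 0]) cube([26, 26, 393]);
translate([0, 326, 0]) cube([26, 26, 393]);
translate([246, 326, 0]) cube([26, 26, 393]);


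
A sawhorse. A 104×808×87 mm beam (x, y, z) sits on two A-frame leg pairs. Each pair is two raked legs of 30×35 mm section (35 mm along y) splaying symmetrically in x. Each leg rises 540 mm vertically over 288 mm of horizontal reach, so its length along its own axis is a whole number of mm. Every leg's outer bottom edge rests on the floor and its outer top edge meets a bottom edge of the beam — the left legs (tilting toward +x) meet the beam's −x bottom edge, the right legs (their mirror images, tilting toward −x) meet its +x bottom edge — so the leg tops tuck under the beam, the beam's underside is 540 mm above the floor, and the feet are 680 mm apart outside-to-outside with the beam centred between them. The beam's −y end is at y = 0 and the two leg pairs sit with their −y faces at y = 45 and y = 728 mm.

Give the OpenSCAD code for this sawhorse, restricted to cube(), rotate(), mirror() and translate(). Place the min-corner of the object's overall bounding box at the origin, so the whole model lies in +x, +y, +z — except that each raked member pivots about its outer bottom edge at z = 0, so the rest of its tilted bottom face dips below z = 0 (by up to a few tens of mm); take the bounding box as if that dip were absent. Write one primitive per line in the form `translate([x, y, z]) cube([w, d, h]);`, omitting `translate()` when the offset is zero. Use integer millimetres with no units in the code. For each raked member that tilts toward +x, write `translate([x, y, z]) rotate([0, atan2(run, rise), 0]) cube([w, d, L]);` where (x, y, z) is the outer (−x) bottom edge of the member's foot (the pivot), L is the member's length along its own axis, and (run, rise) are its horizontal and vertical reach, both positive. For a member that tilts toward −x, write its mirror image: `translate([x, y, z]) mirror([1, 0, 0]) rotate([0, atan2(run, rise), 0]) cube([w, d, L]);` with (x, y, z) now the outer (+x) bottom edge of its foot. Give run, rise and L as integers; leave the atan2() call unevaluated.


translate([288, 0, 540]) cube([104, 808, 87]);
translate([0, 45, 0]) rotate([0, atan2(288, 540), 0]) cube([30, 35, 612]);
translate([680, 45, 0]) mirror([1, 0, 0]) rotate([0, atan2(288, 540), 0]) cube([30, 35, 612]);
translate([0, 728, 0]) rotate([0, atan2(288, 540), 0]) cube([30, 35, 612]);
translate([680, 728, 0]) mirror([1, 0, 0]) rotate([0, atan2(288, 540), 0]) cube([30, 35, 612]);


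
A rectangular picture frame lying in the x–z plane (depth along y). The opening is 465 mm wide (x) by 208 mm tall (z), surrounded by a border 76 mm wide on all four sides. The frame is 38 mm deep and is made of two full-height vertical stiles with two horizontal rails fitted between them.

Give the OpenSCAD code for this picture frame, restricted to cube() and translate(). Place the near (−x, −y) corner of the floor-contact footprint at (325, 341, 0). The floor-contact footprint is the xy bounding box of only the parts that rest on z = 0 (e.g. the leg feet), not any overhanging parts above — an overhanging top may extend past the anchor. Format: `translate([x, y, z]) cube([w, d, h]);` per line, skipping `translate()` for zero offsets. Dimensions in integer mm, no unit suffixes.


translate([325, 341, 0]) cube([76, 38, 360]);
translate([866, 341, 0]) cube([76, 38, 360]);
translate([401, 341, 0]) cube([465, 38, 76]);
translate([401, 341, 284]) cube([465, 38, 76]);


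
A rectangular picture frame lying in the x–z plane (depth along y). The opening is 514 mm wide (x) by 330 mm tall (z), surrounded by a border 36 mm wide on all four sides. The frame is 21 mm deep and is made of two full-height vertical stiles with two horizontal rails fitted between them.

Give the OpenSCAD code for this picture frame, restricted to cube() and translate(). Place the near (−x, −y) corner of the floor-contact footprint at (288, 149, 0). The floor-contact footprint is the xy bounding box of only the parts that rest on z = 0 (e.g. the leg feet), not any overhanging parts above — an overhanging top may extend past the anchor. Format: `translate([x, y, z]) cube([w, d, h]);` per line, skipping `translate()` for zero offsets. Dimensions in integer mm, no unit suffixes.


translate([288, 149, 0]) cube([36, 21, 402]);
translate([838, 149, 0]) cube([36, 21, 402]);
translate([324, 149, 0]) cube([514, 21, 36]);
translate([324, 149, 366]) cube([514, 21, 36]);


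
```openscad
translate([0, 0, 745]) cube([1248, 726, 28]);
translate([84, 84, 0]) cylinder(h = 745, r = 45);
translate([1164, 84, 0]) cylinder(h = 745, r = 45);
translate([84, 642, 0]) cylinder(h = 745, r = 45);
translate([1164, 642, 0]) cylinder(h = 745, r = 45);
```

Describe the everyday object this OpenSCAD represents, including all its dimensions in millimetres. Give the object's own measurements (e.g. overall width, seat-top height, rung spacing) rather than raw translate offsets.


A rectangular dining table. The top is 1248×726×28 mm with its upper surface at z = 773 mm. It stands on four round legs of 90 mm diameter, each leg's bounding box inset 39 mm from the nearest pair of top edges, running from the floor to the underside of the top.


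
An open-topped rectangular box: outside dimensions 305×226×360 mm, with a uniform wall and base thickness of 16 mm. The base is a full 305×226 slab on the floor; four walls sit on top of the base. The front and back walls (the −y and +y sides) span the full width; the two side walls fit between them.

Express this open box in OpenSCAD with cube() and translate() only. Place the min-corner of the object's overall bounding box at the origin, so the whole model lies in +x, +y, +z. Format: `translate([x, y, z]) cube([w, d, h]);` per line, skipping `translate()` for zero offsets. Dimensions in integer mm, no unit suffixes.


cube([305, 226, 16]);
translate([0, 0, 16]) cube([305, 16, 344]);
translate([0, 210, 16]) cube([305, 16, 344]);
translate([0, 16, 16]) cube([16, 194, 344]);
translate([289, 16, 16]) cube([16, 194, 344]);


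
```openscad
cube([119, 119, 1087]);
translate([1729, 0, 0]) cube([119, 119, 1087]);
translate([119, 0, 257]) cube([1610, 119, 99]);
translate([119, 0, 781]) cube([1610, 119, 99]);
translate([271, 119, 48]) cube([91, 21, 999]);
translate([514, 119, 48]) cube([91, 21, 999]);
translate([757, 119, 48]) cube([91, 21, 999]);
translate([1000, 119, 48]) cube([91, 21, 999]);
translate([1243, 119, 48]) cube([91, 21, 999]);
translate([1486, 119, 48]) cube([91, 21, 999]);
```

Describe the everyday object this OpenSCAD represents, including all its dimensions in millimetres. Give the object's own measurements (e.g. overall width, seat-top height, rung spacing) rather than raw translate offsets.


A fence section. Two 119×119 mm posts, 1087 mm tall, stand on the floor with a clear span of 1610 mm between their inner faces. Two horizontal rails of 119×99 mm section span the gap between the posts with their undersides at z = 257 mm and z = 781 mm, flush with the posts' −y face. 6 pickets, each 91 mm wide, 21 mm thick and 999 mm tall, are fixed to the +y face of the rails with their bottoms at z = 48 mm, spaced across the span with a 152 mm gap after the −x post and between neighbouring pickets and before the +x post.


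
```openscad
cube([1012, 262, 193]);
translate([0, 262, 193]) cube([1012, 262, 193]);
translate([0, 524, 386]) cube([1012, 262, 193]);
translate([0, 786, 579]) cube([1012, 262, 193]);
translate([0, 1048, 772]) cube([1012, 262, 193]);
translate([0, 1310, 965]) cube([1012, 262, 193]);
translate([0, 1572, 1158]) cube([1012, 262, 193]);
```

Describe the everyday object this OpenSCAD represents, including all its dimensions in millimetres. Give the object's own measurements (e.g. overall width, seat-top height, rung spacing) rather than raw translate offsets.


A straight staircase of 7 solid steps. Each step is 1012 mm wide (x), 262 mm deep (y, the going) and 193 mm tall (the rise). The first step rests on the floor; each subsequent step sits one going further in +y and one rise higher in +z, directly behind and above the previous step with no overlap.


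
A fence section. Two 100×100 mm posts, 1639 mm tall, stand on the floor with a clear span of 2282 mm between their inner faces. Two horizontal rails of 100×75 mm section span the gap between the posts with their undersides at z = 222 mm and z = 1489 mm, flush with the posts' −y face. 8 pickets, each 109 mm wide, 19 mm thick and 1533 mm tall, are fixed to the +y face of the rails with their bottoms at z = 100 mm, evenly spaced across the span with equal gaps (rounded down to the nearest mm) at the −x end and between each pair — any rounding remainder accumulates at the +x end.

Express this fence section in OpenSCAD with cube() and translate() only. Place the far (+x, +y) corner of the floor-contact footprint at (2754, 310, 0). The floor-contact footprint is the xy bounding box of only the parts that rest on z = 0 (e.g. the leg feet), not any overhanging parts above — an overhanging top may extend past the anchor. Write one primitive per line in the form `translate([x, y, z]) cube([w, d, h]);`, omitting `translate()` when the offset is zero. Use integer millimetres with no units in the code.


translate([272, 210, 0]) cube([100, 100, 1639]);
translate([2654, 210, 0]) cube([100, 100, 1639]);
translate([372, 210, 222]) cube([2282, 100, 75]);
translate([372, 210, 1489]) cube([2282, 100, 75]);
translate([528, 310, 100]) cube([109, 19, 1533]);
translate([793, 310, 100]) cube([109, 19, 1533]);
translate([1058, 310, 100]) cube([109, 19, 1533]);
translate([1323, 310, 100]) cube([109, 19, 1533]);
translate([1588, 310, 100]) cube([109, 19, 1533]);
translate([1853, 310, 100]) cube([109, 19, 1533]);
translate([2118, 310, 100]) cube([109, 19, 1533]);
translate([2383, 310, 100]) cube([109, 19, 1533]);


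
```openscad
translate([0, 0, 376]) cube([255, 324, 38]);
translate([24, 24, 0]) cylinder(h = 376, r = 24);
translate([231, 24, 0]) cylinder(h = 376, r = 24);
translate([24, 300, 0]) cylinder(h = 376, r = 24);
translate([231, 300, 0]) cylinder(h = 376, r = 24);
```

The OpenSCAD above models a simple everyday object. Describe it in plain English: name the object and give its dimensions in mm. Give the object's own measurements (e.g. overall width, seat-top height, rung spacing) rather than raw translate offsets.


A four-legged stool. The seat is a 255×324×38 mm slab whose top surface is at z = 414 mm; four round legs, each 48 mm in diameter, run from the floor (z = 0) to the underside of the seat, each leg's axis is inset half a diameter from the nearest pair of seat edges (so the leg's bounding box is flush with the corner).


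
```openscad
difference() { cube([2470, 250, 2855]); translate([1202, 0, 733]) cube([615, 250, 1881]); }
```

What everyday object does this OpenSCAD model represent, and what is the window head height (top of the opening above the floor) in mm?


A wall with a window opening. The window head height is 2614 mm.

A wall with a rectangular opening subtracted — a window. Sill at z = 733, opening 1881 mm tall, so the head is at 733 + 1881 = 2614 mm.


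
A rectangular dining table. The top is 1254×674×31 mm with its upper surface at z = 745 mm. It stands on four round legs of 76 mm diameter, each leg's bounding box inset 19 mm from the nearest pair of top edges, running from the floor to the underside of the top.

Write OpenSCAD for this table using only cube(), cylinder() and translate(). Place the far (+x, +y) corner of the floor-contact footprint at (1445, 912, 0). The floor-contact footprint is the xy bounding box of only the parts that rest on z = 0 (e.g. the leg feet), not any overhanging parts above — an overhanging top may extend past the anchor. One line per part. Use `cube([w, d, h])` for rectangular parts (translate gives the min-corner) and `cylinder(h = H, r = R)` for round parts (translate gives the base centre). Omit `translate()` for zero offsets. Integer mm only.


translate([210, 257, 714]) cube([1254, 674, 31]);
translate([267, 314, 0]) cylinder(h = 714, r = 38);
translate([1407, 314, 0]) cylinder(h = 714, r = 38);
translate([267, 874, 0]) cylinder(h = 714, r = 38);
translate([1407, 874, 0]) cylinder(h = 714, r = 38);


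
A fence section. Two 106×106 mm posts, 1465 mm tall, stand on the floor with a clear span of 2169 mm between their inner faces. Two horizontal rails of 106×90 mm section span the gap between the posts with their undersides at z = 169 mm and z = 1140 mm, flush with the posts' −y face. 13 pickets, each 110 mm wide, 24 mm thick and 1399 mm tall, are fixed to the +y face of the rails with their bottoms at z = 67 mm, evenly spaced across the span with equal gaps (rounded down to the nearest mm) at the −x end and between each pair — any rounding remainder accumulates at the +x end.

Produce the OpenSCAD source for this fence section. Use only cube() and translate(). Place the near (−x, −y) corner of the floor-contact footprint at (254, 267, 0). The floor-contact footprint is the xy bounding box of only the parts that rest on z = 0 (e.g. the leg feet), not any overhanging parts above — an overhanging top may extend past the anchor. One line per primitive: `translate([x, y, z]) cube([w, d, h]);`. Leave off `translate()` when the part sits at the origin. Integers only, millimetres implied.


translate([254, 267, 0]) cube([106, 106, 1465]);
translate([2529, 267, 0]) cube([106, 106, 1465]);
translate([360, 267, 169]) cube([2169, 106, 90]);
translate([360, 267, 1140]) cube([2169, 106, 90]);
translate([412, 373, 67]) cube([110, 24, 1399]);
translate([574, 373, 67]) cube([110, 24, 1399]);
translate([736, 373, 67]) cube([110, 24, 1399]);
translate([898, 373, 67]) cube([110, 24, 1399]);
translate([1060, 373, 67]) cube([110, 24, 1399]);
translate([1222, 373, 67]) cube([110, 24, 1399]);
translate([1384, 373, 67]) cube([110, 24, 1399]);
translate([1546, 373, 67]) cube([110, 24, 1399]);
translate([1708, 373, 67]) cube([110, 24, 1399]);
translate([1870, 373, 67]) cube([110, 24, 1399]);
translate([2032, 373, 67]) cube([110, 24, 1399]);
translate([2194, 373, 67]) cube([110, 24, 1399]);
translate([2356, 373, 67]) cube([110, 24, 1399]);
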